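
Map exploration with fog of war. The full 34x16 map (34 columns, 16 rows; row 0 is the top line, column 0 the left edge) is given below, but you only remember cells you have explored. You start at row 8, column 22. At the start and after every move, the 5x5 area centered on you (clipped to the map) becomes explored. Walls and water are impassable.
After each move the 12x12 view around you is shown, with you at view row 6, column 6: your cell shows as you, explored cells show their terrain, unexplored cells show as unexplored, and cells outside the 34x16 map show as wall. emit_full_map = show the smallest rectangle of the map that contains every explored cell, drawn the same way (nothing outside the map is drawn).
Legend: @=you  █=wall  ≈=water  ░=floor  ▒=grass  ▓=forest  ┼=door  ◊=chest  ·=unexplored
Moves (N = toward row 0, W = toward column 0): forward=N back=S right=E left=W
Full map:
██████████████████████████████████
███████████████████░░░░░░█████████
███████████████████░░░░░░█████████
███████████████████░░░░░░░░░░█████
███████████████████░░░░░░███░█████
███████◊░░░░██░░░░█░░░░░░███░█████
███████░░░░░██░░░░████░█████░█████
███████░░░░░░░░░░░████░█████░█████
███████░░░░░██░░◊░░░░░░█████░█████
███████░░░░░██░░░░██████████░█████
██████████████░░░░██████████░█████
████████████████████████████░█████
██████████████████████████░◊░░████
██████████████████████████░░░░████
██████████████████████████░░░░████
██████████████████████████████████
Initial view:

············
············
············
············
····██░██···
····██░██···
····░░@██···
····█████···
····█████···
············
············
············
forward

············
············
············
············
····░░░░░···
····██░██···
····██@██···
····░░░██···
····█████···
····█████···
············
············

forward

············
············
············
············
····░░░░░···
····░░░░░···
····██@██···
····██░██···
····░░░██···
····█████···
····█████···
············

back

············
············
············
····░░░░░···
····░░░░░···
····██░██···
····██@██···
····░░░██···
····█████···
····█████···
············
············

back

············
············
····░░░░░···
····░░░░░···
····██░██···
····██░██···
····░░@██···
····█████···
····█████···
············
············
············

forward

············
············
············
····░░░░░···
····░░░░░···
····██░██···
····██@██···
····░░░██···
····█████···
····█████···
············
············

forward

············
············
············
············
····░░░░░···
····░░░░░···
····██@██···
····██░██···
····░░░██···
····█████···
····█████···
············

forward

████████████
············
············
············
····░░░░░···
····░░░░░···
····░░@░░···
····██░██···
····██░██···
····░░░██···
····█████···
····█████···

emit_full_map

░░░░░
░░░░░
░░@░░
██░██
██░██
░░░██
█████
█████

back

············
············
············
····░░░░░···
····░░░░░···
····░░░░░···
····██@██···
····██░██···
····░░░██···
····█████···
····█████···
············

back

············
············
····░░░░░···
····░░░░░···
····░░░░░···
····██░██···
····██@██···
····░░░██···
····█████···
····█████···
············
············

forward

············
············
············
····░░░░░···
····░░░░░···
····░░░░░···
····██@██···
····██░██···
····░░░██···
····█████···
····█████···
············

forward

████████████
············
············
············
····░░░░░···
····░░░░░···
····░░@░░···
····██░██···
····██░██···
····░░░██···
····█████···
····█████···

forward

████████████
████████████
············
············
····░░░░░···
····░░░░░···
····░░@░░···
····░░░░░···
····██░██···
····██░██···
····░░░██···
····█████···

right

████████████
████████████
············
············
···░░░░░█···
···░░░░░░···
···░░░@░█···
···░░░░░█···
···██░███···
···██░██····
···░░░██····
···█████····

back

████████████
············
············
···░░░░░█···
···░░░░░░···
···░░░░░█···
···░░░@░█···
···██░███···
···██░███···
···░░░██····
···█████····
···█████····

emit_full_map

░░░░░█
░░░░░░
░░░░░█
░░░@░█
██░███
██░███
░░░██·
█████·
█████·

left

████████████
············
············
····░░░░░█··
····░░░░░░··
····░░░░░█··
····░░@░░█··
····██░███··
····██░███··
····░░░██···
····█████···
····█████···

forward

████████████
████████████
············
············
····░░░░░█··
····░░░░░░··
····░░@░░█··
····░░░░░█··
····██░███··
····██░███··
····░░░██···
····█████···

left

████████████
████████████
············
············
····░░░░░░█·
····░░░░░░░·
····░░@░░░█·
····░░░░░░█·
····███░███·
·····██░███·
·····░░░██··
·····█████··

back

████████████
············
············
····░░░░░░█·
····░░░░░░░·
····░░░░░░█·
····░░@░░░█·
····███░███·
····███░███·
·····░░░██··
·····█████··
·····█████··

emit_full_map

░░░░░░█
░░░░░░░
░░░░░░█
░░@░░░█
███░███
███░███
·░░░██·
·█████·
·█████·


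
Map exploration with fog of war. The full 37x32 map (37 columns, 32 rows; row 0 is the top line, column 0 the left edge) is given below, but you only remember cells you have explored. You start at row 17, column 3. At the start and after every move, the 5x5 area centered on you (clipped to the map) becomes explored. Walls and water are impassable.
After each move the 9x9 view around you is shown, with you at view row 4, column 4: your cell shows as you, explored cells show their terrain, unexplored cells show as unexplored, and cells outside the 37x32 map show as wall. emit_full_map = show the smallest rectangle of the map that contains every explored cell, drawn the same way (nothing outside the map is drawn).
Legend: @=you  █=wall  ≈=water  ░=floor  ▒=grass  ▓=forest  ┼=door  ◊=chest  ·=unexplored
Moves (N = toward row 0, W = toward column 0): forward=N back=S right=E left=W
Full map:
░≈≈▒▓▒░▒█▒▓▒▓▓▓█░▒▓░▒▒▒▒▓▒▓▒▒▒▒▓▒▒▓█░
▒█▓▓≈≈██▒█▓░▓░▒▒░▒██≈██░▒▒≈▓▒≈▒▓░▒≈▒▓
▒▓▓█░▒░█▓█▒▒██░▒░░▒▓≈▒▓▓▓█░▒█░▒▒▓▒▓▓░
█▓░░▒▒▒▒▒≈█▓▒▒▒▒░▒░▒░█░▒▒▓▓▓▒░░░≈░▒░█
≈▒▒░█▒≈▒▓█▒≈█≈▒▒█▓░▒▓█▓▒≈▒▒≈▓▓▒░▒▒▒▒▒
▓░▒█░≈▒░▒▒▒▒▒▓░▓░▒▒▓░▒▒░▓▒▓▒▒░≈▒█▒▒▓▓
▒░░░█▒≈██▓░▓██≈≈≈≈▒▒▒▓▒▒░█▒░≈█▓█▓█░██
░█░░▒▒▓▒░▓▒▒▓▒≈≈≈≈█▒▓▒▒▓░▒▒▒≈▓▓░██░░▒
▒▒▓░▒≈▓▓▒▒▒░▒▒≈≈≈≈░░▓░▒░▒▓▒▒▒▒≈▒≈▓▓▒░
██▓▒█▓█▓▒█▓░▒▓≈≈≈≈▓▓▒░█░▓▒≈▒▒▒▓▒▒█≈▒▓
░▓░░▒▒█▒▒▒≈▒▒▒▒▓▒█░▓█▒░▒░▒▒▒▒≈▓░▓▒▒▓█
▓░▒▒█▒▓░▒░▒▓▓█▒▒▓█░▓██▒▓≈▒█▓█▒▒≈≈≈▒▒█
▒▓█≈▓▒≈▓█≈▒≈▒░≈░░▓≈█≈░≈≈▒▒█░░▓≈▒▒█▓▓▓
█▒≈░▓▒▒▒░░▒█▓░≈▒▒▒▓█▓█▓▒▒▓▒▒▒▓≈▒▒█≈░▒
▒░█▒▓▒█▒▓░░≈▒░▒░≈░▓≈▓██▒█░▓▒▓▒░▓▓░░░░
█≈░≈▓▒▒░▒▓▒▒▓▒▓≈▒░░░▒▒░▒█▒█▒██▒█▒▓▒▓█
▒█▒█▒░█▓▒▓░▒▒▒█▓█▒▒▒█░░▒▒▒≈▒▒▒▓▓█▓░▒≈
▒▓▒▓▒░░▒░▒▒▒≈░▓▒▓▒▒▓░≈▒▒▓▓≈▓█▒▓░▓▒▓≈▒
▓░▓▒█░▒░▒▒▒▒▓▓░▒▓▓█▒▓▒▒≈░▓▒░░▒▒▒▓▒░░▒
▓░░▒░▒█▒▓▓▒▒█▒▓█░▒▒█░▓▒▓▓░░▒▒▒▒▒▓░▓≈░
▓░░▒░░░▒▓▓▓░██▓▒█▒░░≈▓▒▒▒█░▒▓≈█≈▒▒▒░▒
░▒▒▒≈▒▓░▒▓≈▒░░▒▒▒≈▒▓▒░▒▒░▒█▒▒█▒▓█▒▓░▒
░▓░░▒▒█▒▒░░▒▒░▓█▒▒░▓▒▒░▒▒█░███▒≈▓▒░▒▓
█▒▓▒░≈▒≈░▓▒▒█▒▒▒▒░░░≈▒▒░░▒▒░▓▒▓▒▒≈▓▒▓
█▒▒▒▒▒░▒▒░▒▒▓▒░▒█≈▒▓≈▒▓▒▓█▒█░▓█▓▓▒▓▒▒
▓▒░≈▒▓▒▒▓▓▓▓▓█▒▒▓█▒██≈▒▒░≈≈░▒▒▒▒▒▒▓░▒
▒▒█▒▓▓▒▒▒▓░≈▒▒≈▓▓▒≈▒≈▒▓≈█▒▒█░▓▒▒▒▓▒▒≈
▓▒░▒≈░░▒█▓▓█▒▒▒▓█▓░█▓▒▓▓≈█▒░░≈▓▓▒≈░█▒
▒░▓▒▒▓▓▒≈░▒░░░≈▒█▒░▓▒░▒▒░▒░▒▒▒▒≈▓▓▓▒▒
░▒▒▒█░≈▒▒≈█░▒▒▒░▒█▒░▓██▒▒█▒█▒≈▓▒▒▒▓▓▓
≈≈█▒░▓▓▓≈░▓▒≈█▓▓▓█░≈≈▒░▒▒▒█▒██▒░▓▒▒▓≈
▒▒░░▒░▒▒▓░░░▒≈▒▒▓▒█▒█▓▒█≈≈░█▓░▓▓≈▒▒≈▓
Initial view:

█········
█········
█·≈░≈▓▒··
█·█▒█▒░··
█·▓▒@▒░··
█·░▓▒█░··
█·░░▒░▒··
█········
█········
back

█········
█·≈░≈▓▒··
█·█▒█▒░··
█·▓▒▓▒░··
█·░▓@█░··
█·░░▒░▒··
█·░░▒░░··
█········
█········

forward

█········
█········
█·≈░≈▓▒··
█·█▒█▒░··
█·▓▒@▒░··
█·░▓▒█░··
█·░░▒░▒··
█·░░▒░░··
█········

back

█········
█·≈░≈▓▒··
█·█▒█▒░··
█·▓▒▓▒░··
█·░▓@█░··
█·░░▒░▒··
█·░░▒░░··
█········
█········

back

█·≈░≈▓▒··
█·█▒█▒░··
█·▓▒▓▒░··
█·░▓▒█░··
█·░░@░▒··
█·░░▒░░··
█·▒▒▒≈▒··
█········
█········

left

██·≈░≈▓▒·
██·█▒█▒░·
██▒▓▒▓▒░·
██▓░▓▒█░·
██▓░@▒░▒·
██▓░░▒░░·
██░▒▒▒≈▒·
██·······
██·······

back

██·█▒█▒░·
██▒▓▒▓▒░·
██▓░▓▒█░·
██▓░░▒░▒·
██▓░@▒░░·
██░▒▒▒≈▒·
██░▓░░▒··
██·······
██·······

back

██▒▓▒▓▒░·
██▓░▓▒█░·
██▓░░▒░▒·
██▓░░▒░░·
██░▒@▒≈▒·
██░▓░░▒··
███▒▓▒░··
██·······
██·······

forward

██·█▒█▒░·
██▒▓▒▓▒░·
██▓░▓▒█░·
██▓░░▒░▒·
██▓░@▒░░·
██░▒▒▒≈▒·
██░▓░░▒··
███▒▓▒░··
██·······

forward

██·≈░≈▓▒·
██·█▒█▒░·
██▒▓▒▓▒░·
██▓░▓▒█░·
██▓░@▒░▒·
██▓░░▒░░·
██░▒▒▒≈▒·
██░▓░░▒··
███▒▓▒░··

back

██·█▒█▒░·
██▒▓▒▓▒░·
██▓░▓▒█░·
██▓░░▒░▒·
██▓░@▒░░·
██░▒▒▒≈▒·
██░▓░░▒··
███▒▓▒░··
██·······

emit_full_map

·≈░≈▓▒
·█▒█▒░
▒▓▒▓▒░
▓░▓▒█░
▓░░▒░▒
▓░@▒░░
░▒▒▒≈▒
░▓░░▒·
█▒▓▒░·

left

███·█▒█▒░
███▒▓▒▓▒░
███▓░▓▒█░
███▓░░▒░▒
███▓@░▒░░
███░▒▒▒≈▒
███░▓░░▒·
████▒▓▒░·
███······

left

████·█▒█▒
████▒▓▒▓▒
████▓░▓▒█
████▓░░▒░
████@░░▒░
████░▒▒▒≈
████░▓░░▒
█████▒▓▒░
████·····

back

████▒▓▒▓▒
████▓░▓▒█
████▓░░▒░
████▓░░▒░
████@▒▒▒≈
████░▓░░▒
█████▒▓▒░
████·····
████·····

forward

████·█▒█▒
████▒▓▒▓▒
████▓░▓▒█
████▓░░▒░
████@░░▒░
████░▒▒▒≈
████░▓░░▒
█████▒▓▒░
████·····

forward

████·≈░≈▓
████·█▒█▒
████▒▓▒▓▒
████▓░▓▒█
████@░░▒░
████▓░░▒░
████░▒▒▒≈
████░▓░░▒
█████▒▓▒░


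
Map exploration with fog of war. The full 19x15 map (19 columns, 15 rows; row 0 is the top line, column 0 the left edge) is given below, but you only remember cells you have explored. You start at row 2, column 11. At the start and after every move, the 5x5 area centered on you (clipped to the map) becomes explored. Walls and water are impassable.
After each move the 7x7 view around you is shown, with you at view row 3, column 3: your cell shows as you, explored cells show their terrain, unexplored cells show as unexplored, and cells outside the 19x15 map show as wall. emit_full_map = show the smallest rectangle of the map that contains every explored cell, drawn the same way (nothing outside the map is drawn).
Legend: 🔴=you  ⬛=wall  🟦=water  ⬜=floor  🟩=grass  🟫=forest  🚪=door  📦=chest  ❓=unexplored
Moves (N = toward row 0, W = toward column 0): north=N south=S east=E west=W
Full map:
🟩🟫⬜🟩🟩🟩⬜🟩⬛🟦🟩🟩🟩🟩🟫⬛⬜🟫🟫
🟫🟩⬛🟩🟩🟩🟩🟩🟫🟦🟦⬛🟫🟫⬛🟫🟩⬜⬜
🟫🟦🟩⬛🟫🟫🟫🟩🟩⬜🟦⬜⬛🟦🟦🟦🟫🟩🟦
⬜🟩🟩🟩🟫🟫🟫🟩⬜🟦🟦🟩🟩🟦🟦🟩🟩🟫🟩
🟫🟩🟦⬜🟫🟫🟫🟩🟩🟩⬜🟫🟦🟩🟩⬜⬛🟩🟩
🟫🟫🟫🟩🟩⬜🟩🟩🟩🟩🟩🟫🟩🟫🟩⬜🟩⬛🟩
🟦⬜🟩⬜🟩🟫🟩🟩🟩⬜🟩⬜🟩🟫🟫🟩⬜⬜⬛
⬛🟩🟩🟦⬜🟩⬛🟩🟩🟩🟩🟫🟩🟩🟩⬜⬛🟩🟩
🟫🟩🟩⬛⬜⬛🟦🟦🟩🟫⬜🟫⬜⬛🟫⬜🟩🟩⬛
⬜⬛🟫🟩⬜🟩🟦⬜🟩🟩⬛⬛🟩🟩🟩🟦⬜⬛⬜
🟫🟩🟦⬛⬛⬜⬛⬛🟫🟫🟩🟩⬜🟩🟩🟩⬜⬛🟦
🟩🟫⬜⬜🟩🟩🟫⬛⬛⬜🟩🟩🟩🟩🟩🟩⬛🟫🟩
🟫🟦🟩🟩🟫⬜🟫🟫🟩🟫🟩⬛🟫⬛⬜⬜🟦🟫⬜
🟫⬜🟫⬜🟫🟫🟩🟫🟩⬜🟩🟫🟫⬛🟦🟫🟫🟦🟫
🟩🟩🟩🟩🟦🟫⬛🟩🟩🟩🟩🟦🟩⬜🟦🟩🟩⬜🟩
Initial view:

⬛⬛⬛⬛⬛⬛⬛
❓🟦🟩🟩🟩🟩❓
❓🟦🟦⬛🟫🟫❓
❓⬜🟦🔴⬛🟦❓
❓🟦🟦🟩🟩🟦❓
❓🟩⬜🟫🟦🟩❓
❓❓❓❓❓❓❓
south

❓🟦🟩🟩🟩🟩❓
❓🟦🟦⬛🟫🟫❓
❓⬜🟦⬜⬛🟦❓
❓🟦🟦🔴🟩🟦❓
❓🟩⬜🟫🟦🟩❓
❓🟩🟩🟫🟩🟫❓
❓❓❓❓❓❓❓

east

🟦🟩🟩🟩🟩❓❓
🟦🟦⬛🟫🟫⬛❓
⬜🟦⬜⬛🟦🟦❓
🟦🟦🟩🔴🟦🟦❓
🟩⬜🟫🟦🟩🟩❓
🟩🟩🟫🟩🟫🟩❓
❓❓❓❓❓❓❓

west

❓🟦🟩🟩🟩🟩❓
❓🟦🟦⬛🟫🟫⬛
❓⬜🟦⬜⬛🟦🟦
❓🟦🟦🔴🟩🟦🟦
❓🟩⬜🟫🟦🟩🟩
❓🟩🟩🟫🟩🟫🟩
❓❓❓❓❓❓❓

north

⬛⬛⬛⬛⬛⬛⬛
❓🟦🟩🟩🟩🟩❓
❓🟦🟦⬛🟫🟫⬛
❓⬜🟦🔴⬛🟦🟦
❓🟦🟦🟩🟩🟦🟦
❓🟩⬜🟫🟦🟩🟩
❓🟩🟩🟫🟩🟫🟩

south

❓🟦🟩🟩🟩🟩❓
❓🟦🟦⬛🟫🟫⬛
❓⬜🟦⬜⬛🟦🟦
❓🟦🟦🔴🟩🟦🟦
❓🟩⬜🟫🟦🟩🟩
❓🟩🟩🟫🟩🟫🟩
❓❓❓❓❓❓❓

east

🟦🟩🟩🟩🟩❓❓
🟦🟦⬛🟫🟫⬛❓
⬜🟦⬜⬛🟦🟦❓
🟦🟦🟩🔴🟦🟦❓
🟩⬜🟫🟦🟩🟩❓
🟩🟩🟫🟩🟫🟩❓
❓❓❓❓❓❓❓


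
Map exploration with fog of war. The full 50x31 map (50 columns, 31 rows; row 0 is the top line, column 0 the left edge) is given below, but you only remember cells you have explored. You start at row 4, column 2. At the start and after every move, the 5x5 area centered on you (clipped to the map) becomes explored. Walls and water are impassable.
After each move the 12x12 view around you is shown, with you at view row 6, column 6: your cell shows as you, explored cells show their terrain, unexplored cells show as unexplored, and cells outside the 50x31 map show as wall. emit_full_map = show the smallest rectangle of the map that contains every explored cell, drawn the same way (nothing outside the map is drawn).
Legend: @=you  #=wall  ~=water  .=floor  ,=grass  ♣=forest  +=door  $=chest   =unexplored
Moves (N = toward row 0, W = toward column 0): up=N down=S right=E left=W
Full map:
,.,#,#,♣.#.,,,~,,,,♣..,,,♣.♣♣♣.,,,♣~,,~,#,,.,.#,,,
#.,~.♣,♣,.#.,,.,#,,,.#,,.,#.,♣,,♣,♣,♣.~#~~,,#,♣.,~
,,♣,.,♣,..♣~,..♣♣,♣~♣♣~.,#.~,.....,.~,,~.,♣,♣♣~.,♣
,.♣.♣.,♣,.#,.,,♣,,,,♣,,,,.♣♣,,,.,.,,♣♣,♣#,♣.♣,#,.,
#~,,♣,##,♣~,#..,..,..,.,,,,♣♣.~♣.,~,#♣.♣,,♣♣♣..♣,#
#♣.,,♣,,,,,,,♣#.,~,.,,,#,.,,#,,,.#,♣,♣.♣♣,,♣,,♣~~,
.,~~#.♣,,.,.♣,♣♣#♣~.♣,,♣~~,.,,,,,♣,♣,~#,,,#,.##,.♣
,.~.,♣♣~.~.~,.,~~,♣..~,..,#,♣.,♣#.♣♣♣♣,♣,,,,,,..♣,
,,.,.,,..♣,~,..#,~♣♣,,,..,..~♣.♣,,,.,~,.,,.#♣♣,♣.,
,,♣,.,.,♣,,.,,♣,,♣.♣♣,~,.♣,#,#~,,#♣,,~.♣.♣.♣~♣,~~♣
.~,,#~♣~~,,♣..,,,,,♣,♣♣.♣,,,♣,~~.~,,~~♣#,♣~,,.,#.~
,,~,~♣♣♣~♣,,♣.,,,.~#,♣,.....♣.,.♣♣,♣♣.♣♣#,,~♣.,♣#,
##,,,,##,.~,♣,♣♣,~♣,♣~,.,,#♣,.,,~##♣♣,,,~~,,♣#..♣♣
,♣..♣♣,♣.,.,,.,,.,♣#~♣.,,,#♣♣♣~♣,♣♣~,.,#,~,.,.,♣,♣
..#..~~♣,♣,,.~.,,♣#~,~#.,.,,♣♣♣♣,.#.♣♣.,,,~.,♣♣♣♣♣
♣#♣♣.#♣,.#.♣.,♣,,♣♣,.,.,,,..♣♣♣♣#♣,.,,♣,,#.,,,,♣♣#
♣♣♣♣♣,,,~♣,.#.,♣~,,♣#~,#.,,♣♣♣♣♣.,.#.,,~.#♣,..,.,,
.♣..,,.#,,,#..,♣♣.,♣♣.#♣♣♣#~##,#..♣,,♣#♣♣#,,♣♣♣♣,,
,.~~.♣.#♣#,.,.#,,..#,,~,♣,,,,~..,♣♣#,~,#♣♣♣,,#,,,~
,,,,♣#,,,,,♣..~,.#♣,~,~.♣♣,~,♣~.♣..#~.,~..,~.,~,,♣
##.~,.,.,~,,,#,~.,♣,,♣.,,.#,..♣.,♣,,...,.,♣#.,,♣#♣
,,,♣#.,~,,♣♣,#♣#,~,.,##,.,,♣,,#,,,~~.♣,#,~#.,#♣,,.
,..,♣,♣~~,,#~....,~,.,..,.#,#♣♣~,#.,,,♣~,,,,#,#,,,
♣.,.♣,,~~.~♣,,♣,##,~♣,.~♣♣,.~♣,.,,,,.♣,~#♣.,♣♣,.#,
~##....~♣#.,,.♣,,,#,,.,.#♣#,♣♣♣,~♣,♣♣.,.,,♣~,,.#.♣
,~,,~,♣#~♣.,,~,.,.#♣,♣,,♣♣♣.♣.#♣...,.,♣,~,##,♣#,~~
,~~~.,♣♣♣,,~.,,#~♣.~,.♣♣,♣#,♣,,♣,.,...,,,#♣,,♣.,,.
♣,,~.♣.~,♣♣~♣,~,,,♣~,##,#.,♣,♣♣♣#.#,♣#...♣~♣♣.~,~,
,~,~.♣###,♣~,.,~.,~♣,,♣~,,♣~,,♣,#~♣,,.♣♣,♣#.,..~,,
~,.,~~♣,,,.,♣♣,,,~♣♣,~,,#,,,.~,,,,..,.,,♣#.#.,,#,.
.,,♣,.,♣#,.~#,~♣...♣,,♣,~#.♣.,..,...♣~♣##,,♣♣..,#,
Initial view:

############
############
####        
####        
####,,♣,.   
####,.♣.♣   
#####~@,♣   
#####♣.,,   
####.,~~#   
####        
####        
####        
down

############
####        
####        
####,,♣,.   
####,.♣.♣   
#####~,,♣   
#####♣@,,   
####.,~~#   
####,.~.,   
####        
####        
####        

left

############
#####       
#####       
#####,,♣,.  
#####,.♣.♣  
######~,,♣  
######@.,,  
#####.,~~#  
#####,.~.,  
#####       
#####       
#####       

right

############
####        
####        
####,,♣,.   
####,.♣.♣   
#####~,,♣   
#####♣@,,   
####.,~~#   
####,.~.,   
####        
####        
####        

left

############
#####       
#####       
#####,,♣,.  
#####,.♣.♣  
######~,,♣  
######@.,,  
#####.,~~#  
#####,.~.,  
#####       
#####       
#####       

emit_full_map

,,♣,.
,.♣.♣
#~,,♣
#@.,,
.,~~#
,.~.,

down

#####       
#####       
#####,,♣,.  
#####,.♣.♣  
######~,,♣  
######♣.,,  
#####.@~~#  
#####,.~.,  
#####,,.,   
#####       
#####       
#####       

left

######      
######      
######,,♣,. 
######,.♣.♣ 
#######~,,♣ 
#######♣.,, 
######@,~~# 
######,.~., 
######,,.,  
######      
######      
######      

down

######      
######,,♣,. 
######,.♣.♣ 
#######~,,♣ 
#######♣.,, 
######.,~~# 
######@.~., 
######,,.,  
######,,♣   
######      
######      
######      

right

#####       
#####,,♣,.  
#####,.♣.♣  
######~,,♣  
######♣.,,  
#####.,~~#  
#####,@~.,  
#####,,.,   
#####,,♣,   
#####       
#####       
#####       

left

######      
######,,♣,. 
######,.♣.♣ 
#######~,,♣ 
#######♣.,, 
######.,~~# 
######@.~., 
######,,.,  
######,,♣,  
######      
######      
######      

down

######,,♣,. 
######,.♣.♣ 
#######~,,♣ 
#######♣.,, 
######.,~~# 
######,.~., 
######@,.,  
######,,♣,  
######.~,   
######      
######      
######      

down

######,.♣.♣ 
#######~,,♣ 
#######♣.,, 
######.,~~# 
######,.~., 
######,,.,  
######@,♣,  
######.~,   
######,,~   
######      
######      
######      

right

#####,.♣.♣  
######~,,♣  
######♣.,,  
#####.,~~#  
#####,.~.,  
#####,,.,   
#####,@♣,   
#####.~,,   
#####,,~,   
#####       
#####       
#####       

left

######,.♣.♣ 
#######~,,♣ 
#######♣.,, 
######.,~~# 
######,.~., 
######,,.,  
######@,♣,  
######.~,,  
######,,~,  
######      
######      
######      

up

######,,♣,. 
######,.♣.♣ 
#######~,,♣ 
#######♣.,, 
######.,~~# 
######,.~., 
######@,.,  
######,,♣,  
######.~,,  
######,,~,  
######      
######      

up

######      
######,,♣,. 
######,.♣.♣ 
#######~,,♣ 
#######♣.,, 
######.,~~# 
######@.~., 
######,,.,  
######,,♣,  
######.~,,  
######,,~,  
######      

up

######      
######      
######,,♣,. 
######,.♣.♣ 
#######~,,♣ 
#######♣.,, 
######@,~~# 
######,.~., 
######,,.,  
######,,♣,  
######.~,,  
######,,~,  

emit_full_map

,,♣,.
,.♣.♣
#~,,♣
#♣.,,
@,~~#
,.~.,
,,., 
,,♣, 
.~,, 
,,~, 

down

######      
######,,♣,. 
######,.♣.♣ 
#######~,,♣ 
#######♣.,, 
######.,~~# 
######@.~., 
######,,.,  
######,,♣,  
######.~,,  
######,,~,  
######      

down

######,,♣,. 
######,.♣.♣ 
#######~,,♣ 
#######♣.,, 
######.,~~# 
######,.~., 
######@,.,  
######,,♣,  
######.~,,  
######,,~,  
######      
######      


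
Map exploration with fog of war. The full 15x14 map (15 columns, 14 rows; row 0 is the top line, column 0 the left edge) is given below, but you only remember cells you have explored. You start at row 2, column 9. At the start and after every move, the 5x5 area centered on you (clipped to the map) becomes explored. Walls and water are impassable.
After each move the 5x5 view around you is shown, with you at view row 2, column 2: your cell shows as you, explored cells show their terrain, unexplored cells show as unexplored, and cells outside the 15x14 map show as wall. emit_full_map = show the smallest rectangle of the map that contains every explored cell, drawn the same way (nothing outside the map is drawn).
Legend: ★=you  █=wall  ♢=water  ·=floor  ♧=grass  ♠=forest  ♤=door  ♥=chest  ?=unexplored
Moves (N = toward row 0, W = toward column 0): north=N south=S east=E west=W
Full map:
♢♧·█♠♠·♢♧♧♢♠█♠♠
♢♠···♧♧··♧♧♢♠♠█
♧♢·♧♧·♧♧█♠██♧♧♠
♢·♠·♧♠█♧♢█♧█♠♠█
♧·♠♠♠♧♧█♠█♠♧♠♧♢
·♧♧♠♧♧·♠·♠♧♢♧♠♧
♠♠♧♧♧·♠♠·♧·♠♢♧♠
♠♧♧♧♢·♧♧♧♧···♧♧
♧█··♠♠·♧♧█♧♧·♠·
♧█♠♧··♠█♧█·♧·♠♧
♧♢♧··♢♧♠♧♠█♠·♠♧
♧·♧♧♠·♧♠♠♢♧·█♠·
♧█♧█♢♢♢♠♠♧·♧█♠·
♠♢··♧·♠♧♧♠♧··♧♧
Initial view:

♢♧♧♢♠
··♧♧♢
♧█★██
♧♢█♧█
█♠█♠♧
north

█████
♢♧♧♢♠
··★♧♢
♧█♠██
♧♢█♧█

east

█████
♧♧♢♠█
·♧★♢♠
█♠██♧
♢█♧█♠

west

█████
♢♧♧♢♠
··★♧♢
♧█♠██
♧♢█♧█

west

█████
·♢♧♧♢
♧·★♧♧
♧♧█♠█
█♧♢█♧

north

█████
█████
·♢★♧♢
♧··♧♧
♧♧█♠█

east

█████
█████
♢♧★♢♠
··♧♧♢
♧█♠██

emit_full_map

·♢♧★♢♠█
♧··♧♧♢♠
♧♧█♠██♧
█♧♢█♧█♠
?█♠█♠♧?

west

█████
█████
·♢★♧♢
♧··♧♧
♧♧█♠█

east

█████
█████
♢♧★♢♠
··♧♧♢
♧█♠██


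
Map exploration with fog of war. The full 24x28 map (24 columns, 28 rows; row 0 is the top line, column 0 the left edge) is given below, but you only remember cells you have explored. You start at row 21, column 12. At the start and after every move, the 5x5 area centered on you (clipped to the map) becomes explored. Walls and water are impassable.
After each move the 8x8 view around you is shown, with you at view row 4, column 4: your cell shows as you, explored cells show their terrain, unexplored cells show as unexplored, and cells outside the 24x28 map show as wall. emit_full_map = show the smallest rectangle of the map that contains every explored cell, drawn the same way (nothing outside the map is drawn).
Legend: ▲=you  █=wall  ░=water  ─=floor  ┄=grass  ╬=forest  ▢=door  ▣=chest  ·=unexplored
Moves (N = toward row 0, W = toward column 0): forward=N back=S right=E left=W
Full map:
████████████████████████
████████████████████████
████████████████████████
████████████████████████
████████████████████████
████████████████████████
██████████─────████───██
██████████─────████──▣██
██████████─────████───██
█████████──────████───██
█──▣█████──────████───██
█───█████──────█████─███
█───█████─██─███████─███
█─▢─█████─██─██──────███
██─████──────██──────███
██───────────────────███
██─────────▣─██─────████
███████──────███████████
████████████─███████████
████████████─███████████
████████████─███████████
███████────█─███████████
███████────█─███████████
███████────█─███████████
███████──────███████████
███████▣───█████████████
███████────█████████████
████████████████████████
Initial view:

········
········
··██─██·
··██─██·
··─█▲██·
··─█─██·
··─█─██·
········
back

········
··██─██·
··██─██·
··─█─██·
··─█▲██·
··─█─██·
··───██·
········

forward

········
········
··██─██·
··██─██·
··─█▲██·
··─█─██·
··─█─██·
··───██·

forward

········
········
··██─██·
··██─██·
··██▲██·
··─█─██·
··─█─██·
··─█─██·

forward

········
········
··───██·
··██─██·
··██▲██·
··██─██·
··─█─██·
··─█─██·

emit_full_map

───██
██─██
██▲██
██─██
─█─██
─█─██
─█─██
───██

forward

········
········
··─▣─██·
··───██·
··██▲██·
··██─██·
··██─██·
··─█─██·

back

········
··─▣─██·
··───██·
··██─██·
··██▲██·
··██─██·
··─█─██·
··─█─██·

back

··─▣─██·
··───██·
··██─██·
··██─██·
··██▲██·
··─█─██·
··─█─██·
··─█─██·

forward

········
··─▣─██·
··───██·
··██─██·
··██▲██·
··██─██·
··─█─██·
··─█─██·

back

··─▣─██·
··───██·
··██─██·
··██─██·
··██▲██·
··─█─██·
··─█─██·
··─█─██·


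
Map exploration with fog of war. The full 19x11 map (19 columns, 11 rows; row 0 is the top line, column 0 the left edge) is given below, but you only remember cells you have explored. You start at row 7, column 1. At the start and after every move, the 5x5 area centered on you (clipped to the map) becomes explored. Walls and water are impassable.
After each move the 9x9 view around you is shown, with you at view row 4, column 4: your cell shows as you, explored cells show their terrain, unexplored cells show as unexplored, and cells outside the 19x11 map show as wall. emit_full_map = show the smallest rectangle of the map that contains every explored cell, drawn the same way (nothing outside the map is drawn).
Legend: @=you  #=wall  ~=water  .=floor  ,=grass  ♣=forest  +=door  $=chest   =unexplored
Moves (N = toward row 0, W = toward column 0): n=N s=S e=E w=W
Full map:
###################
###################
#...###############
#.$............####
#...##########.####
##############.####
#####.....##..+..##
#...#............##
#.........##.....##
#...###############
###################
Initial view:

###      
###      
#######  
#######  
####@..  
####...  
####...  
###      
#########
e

##       
##       
#######  
#######  
###.@.#  
###....  
###...#  
##       
#########

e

#        
#        
#######  
######.  
##..@#.  
##.....  
##...##  
#        
#########

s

#        
#######  
######.  
##...#.  
##..@..  
##...##  
# #####  
#########
#########

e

         
######   
#####..  
#...#..  
#...@..  
#...###  
 ######  
#########
#########

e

         
#####    
####...  
...#...  
....@..  
...####  
#######  
#########
#########

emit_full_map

######  
#####...
#...#...
#....@..
#...####
 #######

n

         
         
#######  
####...  
...#@..  
.......  
...####  
#######  
#########

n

         
         
  .####  
#######  
####@..  
...#...  
.......  
...####  
#######  

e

         
         
 .#####  
#######  
###.@..  
..#....  
.......  
..####   
######   

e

         
         
.######  
#######  
##..@..  
.#.....  
.......  
.####    
#####    

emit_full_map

   .######
##########
#####..@..
#...#.....
#.........
#...####  
 #######  

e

         
         
#######  
#######  
#...@.#  
#......  
......#  
####     
####     

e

         
         
#######  
#######  
....@##  
.......  
.....##  
###      
###      

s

         
#######  
#######  
.....##  
....@..  
.....##  
#######  
###      
#########

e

         
######   
#######  
....##.  
....@..  
....##.  
#######  
##       
#########

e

         
#####    
#######  
...##..  
....@..  
...##..  
#######  
#        
#########

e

         
####     
######.  
..##..+  
....@..  
..##...  
#######  
         
#########

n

         
         
######.  
######.  
..##@.+  
.......  
..##...  
#######  
         

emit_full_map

   .##########.
##############.
#####.....##@.+
#...#..........
#.........##...
#...###########
 #######       


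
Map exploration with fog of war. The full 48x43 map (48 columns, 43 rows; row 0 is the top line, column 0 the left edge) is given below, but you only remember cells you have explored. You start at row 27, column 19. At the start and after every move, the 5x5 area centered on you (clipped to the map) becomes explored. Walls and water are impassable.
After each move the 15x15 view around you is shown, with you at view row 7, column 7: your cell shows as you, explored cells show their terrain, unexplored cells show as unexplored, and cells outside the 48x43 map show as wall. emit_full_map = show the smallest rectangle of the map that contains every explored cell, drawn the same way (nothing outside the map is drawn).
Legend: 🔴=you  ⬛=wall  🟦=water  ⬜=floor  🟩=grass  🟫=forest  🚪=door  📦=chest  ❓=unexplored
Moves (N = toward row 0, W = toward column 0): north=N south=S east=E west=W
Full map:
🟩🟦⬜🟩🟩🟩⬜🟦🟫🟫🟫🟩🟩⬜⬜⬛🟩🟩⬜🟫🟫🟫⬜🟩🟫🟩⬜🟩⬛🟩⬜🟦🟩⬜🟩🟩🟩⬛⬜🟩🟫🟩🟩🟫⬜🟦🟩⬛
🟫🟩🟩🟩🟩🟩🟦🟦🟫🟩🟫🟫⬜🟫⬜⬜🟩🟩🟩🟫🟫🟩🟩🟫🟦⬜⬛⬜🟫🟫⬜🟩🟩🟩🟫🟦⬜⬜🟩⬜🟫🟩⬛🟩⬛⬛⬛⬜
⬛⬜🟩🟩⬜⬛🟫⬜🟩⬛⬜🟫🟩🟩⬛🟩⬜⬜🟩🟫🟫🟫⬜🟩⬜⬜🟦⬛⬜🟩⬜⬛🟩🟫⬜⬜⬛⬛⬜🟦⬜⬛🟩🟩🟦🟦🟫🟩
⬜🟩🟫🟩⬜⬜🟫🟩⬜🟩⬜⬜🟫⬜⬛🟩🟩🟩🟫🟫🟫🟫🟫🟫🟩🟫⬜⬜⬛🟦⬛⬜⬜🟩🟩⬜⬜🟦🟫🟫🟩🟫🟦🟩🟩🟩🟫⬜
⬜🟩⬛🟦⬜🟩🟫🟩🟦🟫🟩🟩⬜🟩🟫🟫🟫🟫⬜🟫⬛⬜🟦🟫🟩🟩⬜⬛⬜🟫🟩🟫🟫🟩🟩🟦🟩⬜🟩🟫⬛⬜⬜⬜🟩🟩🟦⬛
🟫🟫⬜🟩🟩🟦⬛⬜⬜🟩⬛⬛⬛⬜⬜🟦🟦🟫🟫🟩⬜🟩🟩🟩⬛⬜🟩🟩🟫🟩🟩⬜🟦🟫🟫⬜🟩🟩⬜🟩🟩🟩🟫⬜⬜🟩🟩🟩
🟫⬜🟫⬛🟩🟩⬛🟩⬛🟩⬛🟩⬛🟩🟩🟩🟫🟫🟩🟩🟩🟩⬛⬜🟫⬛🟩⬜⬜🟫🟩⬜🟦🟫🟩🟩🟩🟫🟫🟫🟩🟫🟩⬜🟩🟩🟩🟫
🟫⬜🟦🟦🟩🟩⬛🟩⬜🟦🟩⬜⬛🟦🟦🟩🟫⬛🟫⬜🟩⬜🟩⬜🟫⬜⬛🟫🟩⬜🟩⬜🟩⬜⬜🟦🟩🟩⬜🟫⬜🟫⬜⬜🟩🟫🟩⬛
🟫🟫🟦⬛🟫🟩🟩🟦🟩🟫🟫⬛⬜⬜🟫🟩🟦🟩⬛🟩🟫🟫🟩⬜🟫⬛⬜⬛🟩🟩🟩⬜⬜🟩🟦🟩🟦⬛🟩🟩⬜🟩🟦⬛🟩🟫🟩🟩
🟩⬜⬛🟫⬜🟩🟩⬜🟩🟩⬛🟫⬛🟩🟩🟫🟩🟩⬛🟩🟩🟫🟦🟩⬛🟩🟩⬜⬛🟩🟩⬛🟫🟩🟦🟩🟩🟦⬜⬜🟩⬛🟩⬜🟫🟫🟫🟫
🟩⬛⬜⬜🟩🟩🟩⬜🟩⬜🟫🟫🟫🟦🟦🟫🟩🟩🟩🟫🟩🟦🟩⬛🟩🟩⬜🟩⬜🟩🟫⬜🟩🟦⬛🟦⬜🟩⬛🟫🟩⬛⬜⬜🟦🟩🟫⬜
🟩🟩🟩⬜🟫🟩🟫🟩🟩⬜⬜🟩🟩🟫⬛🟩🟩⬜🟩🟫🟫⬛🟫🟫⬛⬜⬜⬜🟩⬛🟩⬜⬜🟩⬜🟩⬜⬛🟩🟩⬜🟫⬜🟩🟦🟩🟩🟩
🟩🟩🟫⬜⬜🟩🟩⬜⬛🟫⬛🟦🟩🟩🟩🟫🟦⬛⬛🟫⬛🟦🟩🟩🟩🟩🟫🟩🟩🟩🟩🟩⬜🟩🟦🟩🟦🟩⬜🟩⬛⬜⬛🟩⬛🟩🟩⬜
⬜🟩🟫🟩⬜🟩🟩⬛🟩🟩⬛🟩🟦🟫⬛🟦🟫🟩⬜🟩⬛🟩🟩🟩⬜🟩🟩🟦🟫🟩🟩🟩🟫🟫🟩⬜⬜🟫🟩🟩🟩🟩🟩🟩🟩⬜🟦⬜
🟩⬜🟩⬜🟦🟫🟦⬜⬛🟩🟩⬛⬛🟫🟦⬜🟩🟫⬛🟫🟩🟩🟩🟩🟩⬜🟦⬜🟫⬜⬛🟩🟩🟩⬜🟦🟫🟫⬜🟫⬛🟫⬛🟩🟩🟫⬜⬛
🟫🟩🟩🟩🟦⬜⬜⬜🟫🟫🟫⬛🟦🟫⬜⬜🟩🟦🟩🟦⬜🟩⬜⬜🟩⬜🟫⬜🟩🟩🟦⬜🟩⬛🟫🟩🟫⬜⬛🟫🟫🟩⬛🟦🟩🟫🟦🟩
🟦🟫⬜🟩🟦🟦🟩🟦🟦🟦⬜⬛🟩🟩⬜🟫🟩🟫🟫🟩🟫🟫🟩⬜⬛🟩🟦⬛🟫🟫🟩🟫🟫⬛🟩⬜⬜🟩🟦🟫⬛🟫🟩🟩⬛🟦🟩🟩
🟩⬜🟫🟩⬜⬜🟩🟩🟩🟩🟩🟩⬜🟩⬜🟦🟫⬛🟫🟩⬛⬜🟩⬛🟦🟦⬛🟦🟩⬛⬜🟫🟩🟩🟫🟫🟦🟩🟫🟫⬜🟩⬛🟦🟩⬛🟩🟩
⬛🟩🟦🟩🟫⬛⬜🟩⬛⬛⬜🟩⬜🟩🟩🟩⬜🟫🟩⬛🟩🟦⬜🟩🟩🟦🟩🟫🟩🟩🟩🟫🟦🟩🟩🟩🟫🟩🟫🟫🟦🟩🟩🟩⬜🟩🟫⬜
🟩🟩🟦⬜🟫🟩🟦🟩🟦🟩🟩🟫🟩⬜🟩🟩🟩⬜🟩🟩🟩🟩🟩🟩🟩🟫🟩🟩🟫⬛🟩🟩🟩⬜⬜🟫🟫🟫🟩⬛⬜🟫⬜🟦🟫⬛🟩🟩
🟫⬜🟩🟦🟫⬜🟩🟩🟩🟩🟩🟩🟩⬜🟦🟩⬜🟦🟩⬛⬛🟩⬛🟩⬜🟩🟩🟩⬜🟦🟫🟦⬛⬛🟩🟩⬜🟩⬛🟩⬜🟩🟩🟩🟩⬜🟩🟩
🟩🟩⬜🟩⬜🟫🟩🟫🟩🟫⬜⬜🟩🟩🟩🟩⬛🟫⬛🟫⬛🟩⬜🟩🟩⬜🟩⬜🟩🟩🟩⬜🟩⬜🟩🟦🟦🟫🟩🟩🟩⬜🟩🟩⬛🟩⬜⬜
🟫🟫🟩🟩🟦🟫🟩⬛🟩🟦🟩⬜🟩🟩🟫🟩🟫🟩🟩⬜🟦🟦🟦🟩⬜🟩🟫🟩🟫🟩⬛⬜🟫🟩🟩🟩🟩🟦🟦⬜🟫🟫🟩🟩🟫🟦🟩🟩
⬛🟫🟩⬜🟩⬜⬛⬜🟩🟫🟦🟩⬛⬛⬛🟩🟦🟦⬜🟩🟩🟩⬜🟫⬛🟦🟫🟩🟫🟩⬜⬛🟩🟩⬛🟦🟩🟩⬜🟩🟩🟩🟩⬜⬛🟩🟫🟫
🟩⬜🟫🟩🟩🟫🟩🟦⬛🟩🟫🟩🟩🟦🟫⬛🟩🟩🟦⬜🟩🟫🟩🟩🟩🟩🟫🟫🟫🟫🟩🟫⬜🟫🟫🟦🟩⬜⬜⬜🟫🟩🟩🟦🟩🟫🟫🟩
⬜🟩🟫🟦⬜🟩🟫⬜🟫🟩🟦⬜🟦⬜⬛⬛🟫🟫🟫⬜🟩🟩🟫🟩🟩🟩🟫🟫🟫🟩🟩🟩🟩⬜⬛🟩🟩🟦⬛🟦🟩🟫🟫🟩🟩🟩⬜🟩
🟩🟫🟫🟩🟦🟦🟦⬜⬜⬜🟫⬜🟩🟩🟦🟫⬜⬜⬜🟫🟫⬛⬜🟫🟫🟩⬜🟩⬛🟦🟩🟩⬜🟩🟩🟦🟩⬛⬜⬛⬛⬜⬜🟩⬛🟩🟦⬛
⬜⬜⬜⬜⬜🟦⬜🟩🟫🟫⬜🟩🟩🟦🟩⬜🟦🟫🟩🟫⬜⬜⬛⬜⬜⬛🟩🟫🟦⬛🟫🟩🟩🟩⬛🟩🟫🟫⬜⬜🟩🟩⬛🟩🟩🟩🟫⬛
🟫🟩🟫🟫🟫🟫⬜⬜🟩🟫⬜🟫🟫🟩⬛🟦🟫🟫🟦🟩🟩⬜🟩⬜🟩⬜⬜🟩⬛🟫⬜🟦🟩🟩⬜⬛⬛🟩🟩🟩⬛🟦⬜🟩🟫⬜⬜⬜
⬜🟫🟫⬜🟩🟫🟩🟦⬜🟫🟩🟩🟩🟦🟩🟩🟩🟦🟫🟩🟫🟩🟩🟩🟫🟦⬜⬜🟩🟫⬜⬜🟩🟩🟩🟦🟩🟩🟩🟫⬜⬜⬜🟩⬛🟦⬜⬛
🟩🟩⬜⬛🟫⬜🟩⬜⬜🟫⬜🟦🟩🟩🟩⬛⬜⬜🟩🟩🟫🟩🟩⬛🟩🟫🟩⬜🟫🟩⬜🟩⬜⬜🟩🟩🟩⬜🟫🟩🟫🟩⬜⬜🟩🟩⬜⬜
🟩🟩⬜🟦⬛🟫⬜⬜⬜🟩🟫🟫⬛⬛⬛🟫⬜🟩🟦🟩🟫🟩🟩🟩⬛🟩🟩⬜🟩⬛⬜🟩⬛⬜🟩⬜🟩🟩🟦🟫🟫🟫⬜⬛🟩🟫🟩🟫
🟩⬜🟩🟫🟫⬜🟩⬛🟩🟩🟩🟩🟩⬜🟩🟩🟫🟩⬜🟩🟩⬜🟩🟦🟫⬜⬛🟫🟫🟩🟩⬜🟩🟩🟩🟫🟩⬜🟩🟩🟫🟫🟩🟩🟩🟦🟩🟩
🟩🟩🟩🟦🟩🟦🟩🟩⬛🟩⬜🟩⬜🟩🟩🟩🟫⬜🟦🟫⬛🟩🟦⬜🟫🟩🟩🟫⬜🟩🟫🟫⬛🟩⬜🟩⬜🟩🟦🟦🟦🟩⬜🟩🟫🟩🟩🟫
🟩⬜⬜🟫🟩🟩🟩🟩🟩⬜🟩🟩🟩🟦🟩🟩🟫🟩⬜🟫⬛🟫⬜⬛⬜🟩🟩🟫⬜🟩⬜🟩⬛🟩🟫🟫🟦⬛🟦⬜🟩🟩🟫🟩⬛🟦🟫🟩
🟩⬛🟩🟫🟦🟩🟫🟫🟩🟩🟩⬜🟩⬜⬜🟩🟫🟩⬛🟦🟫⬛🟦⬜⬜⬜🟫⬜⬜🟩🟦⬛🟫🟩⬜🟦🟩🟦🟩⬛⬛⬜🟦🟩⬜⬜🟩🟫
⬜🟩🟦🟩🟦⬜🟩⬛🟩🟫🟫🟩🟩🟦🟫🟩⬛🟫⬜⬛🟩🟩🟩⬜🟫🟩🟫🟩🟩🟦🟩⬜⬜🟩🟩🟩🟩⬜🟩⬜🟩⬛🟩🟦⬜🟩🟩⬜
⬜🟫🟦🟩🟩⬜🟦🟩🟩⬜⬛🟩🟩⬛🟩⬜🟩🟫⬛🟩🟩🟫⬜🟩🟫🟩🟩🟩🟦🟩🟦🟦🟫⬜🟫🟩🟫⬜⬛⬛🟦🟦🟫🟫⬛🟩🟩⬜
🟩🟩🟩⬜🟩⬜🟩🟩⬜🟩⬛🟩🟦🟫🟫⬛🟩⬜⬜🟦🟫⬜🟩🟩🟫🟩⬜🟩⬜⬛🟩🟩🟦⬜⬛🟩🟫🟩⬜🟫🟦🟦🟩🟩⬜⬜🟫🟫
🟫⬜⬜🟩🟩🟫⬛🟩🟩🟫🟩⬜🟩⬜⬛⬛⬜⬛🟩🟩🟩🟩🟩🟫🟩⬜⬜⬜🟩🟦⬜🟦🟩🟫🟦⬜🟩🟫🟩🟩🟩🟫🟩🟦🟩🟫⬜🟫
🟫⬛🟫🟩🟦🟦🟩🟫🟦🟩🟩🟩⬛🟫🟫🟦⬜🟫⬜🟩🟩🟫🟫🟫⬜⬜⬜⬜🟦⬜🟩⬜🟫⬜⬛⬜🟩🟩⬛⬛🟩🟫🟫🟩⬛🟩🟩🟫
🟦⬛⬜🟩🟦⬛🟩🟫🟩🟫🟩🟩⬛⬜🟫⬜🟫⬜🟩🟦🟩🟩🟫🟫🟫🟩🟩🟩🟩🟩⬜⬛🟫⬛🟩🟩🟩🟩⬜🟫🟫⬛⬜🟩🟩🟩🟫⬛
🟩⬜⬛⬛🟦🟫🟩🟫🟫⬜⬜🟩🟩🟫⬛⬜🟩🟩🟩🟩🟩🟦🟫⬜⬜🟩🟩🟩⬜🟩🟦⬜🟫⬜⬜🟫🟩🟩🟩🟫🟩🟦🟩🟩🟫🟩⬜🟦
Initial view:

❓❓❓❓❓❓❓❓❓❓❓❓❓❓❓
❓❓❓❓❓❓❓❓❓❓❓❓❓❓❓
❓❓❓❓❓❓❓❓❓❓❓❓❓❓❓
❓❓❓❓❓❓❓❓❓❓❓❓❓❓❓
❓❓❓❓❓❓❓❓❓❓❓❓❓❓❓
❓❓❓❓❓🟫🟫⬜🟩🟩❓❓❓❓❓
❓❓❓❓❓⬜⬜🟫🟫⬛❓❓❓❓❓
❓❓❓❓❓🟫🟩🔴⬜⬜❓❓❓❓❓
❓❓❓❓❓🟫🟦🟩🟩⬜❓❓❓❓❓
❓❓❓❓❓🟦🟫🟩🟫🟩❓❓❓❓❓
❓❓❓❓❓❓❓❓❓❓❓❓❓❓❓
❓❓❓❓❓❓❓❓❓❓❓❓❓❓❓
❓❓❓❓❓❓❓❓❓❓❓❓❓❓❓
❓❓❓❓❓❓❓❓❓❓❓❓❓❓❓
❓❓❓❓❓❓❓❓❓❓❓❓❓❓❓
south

❓❓❓❓❓❓❓❓❓❓❓❓❓❓❓
❓❓❓❓❓❓❓❓❓❓❓❓❓❓❓
❓❓❓❓❓❓❓❓❓❓❓❓❓❓❓
❓❓❓❓❓❓❓❓❓❓❓❓❓❓❓
❓❓❓❓❓🟫🟫⬜🟩🟩❓❓❓❓❓
❓❓❓❓❓⬜⬜🟫🟫⬛❓❓❓❓❓
❓❓❓❓❓🟫🟩🟫⬜⬜❓❓❓❓❓
❓❓❓❓❓🟫🟦🔴🟩⬜❓❓❓❓❓
❓❓❓❓❓🟦🟫🟩🟫🟩❓❓❓❓❓
❓❓❓❓❓⬜🟩🟩🟫🟩❓❓❓❓❓
❓❓❓❓❓❓❓❓❓❓❓❓❓❓❓
❓❓❓❓❓❓❓❓❓❓❓❓❓❓❓
❓❓❓❓❓❓❓❓❓❓❓❓❓❓❓
❓❓❓❓❓❓❓❓❓❓❓❓❓❓❓
❓❓❓❓❓❓❓❓❓❓❓❓❓❓❓

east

❓❓❓❓❓❓❓❓❓❓❓❓❓❓❓
❓❓❓❓❓❓❓❓❓❓❓❓❓❓❓
❓❓❓❓❓❓❓❓❓❓❓❓❓❓❓
❓❓❓❓❓❓❓❓❓❓❓❓❓❓❓
❓❓❓❓🟫🟫⬜🟩🟩❓❓❓❓❓❓
❓❓❓❓⬜⬜🟫🟫⬛⬜❓❓❓❓❓
❓❓❓❓🟫🟩🟫⬜⬜⬛❓❓❓❓❓
❓❓❓❓🟫🟦🟩🔴⬜🟩❓❓❓❓❓
❓❓❓❓🟦🟫🟩🟫🟩🟩❓❓❓❓❓
❓❓❓❓⬜🟩🟩🟫🟩🟩❓❓❓❓❓
❓❓❓❓❓❓❓❓❓❓❓❓❓❓❓
❓❓❓❓❓❓❓❓❓❓❓❓❓❓❓
❓❓❓❓❓❓❓❓❓❓❓❓❓❓❓
❓❓❓❓❓❓❓❓❓❓❓❓❓❓❓
❓❓❓❓❓❓❓❓❓❓❓❓❓❓❓

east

❓❓❓❓❓❓❓❓❓❓❓❓❓❓❓
❓❓❓❓❓❓❓❓❓❓❓❓❓❓❓
❓❓❓❓❓❓❓❓❓❓❓❓❓❓❓
❓❓❓❓❓❓❓❓❓❓❓❓❓❓❓
❓❓❓🟫🟫⬜🟩🟩❓❓❓❓❓❓❓
❓❓❓⬜⬜🟫🟫⬛⬜🟫❓❓❓❓❓
❓❓❓🟫🟩🟫⬜⬜⬛⬜❓❓❓❓❓
❓❓❓🟫🟦🟩🟩🔴🟩⬜❓❓❓❓❓
❓❓❓🟦🟫🟩🟫🟩🟩🟩❓❓❓❓❓
❓❓❓⬜🟩🟩🟫🟩🟩⬛❓❓❓❓❓
❓❓❓❓❓❓❓❓❓❓❓❓❓❓❓
❓❓❓❓❓❓❓❓❓❓❓❓❓❓❓
❓❓❓❓❓❓❓❓❓❓❓❓❓❓❓
❓❓❓❓❓❓❓❓❓❓❓❓❓❓❓
❓❓❓❓❓❓❓❓❓❓❓❓❓❓❓

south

❓❓❓❓❓❓❓❓❓❓❓❓❓❓❓
❓❓❓❓❓❓❓❓❓❓❓❓❓❓❓
❓❓❓❓❓❓❓❓❓❓❓❓❓❓❓
❓❓❓🟫🟫⬜🟩🟩❓❓❓❓❓❓❓
❓❓❓⬜⬜🟫🟫⬛⬜🟫❓❓❓❓❓
❓❓❓🟫🟩🟫⬜⬜⬛⬜❓❓❓❓❓
❓❓❓🟫🟦🟩🟩⬜🟩⬜❓❓❓❓❓
❓❓❓🟦🟫🟩🟫🔴🟩🟩❓❓❓❓❓
❓❓❓⬜🟩🟩🟫🟩🟩⬛❓❓❓❓❓
❓❓❓❓❓🟩🟫🟩🟩🟩❓❓❓❓❓
❓❓❓❓❓❓❓❓❓❓❓❓❓❓❓
❓❓❓❓❓❓❓❓❓❓❓❓❓❓❓
❓❓❓❓❓❓❓❓❓❓❓❓❓❓❓
❓❓❓❓❓❓❓❓❓❓❓❓❓❓❓
❓❓❓❓❓❓❓❓❓❓❓❓❓❓❓

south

❓❓❓❓❓❓❓❓❓❓❓❓❓❓❓
❓❓❓❓❓❓❓❓❓❓❓❓❓❓❓
❓❓❓🟫🟫⬜🟩🟩❓❓❓❓❓❓❓
❓❓❓⬜⬜🟫🟫⬛⬜🟫❓❓❓❓❓
❓❓❓🟫🟩🟫⬜⬜⬛⬜❓❓❓❓❓
❓❓❓🟫🟦🟩🟩⬜🟩⬜❓❓❓❓❓
❓❓❓🟦🟫🟩🟫🟩🟩🟩❓❓❓❓❓
❓❓❓⬜🟩🟩🟫🔴🟩⬛❓❓❓❓❓
❓❓❓❓❓🟩🟫🟩🟩🟩❓❓❓❓❓
❓❓❓❓❓🟩🟩⬜🟩🟦❓❓❓❓❓
❓❓❓❓❓❓❓❓❓❓❓❓❓❓❓
❓❓❓❓❓❓❓❓❓❓❓❓❓❓❓
❓❓❓❓❓❓❓❓❓❓❓❓❓❓❓
❓❓❓❓❓❓❓❓❓❓❓❓❓❓❓
❓❓❓❓❓❓❓❓❓❓❓❓❓❓❓

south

❓❓❓❓❓❓❓❓❓❓❓❓❓❓❓
❓❓❓🟫🟫⬜🟩🟩❓❓❓❓❓❓❓
❓❓❓⬜⬜🟫🟫⬛⬜🟫❓❓❓❓❓
❓❓❓🟫🟩🟫⬜⬜⬛⬜❓❓❓❓❓
❓❓❓🟫🟦🟩🟩⬜🟩⬜❓❓❓❓❓
❓❓❓🟦🟫🟩🟫🟩🟩🟩❓❓❓❓❓
❓❓❓⬜🟩🟩🟫🟩🟩⬛❓❓❓❓❓
❓❓❓❓❓🟩🟫🔴🟩🟩❓❓❓❓❓
❓❓❓❓❓🟩🟩⬜🟩🟦❓❓❓❓❓
❓❓❓❓❓🟫⬛🟩🟦⬜❓❓❓❓❓
❓❓❓❓❓❓❓❓❓❓❓❓❓❓❓
❓❓❓❓❓❓❓❓❓❓❓❓❓❓❓
❓❓❓❓❓❓❓❓❓❓❓❓❓❓❓
❓❓❓❓❓❓❓❓❓❓❓❓❓❓❓
❓❓❓❓❓❓❓❓❓❓❓❓❓❓❓

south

❓❓❓🟫🟫⬜🟩🟩❓❓❓❓❓❓❓
❓❓❓⬜⬜🟫🟫⬛⬜🟫❓❓❓❓❓
❓❓❓🟫🟩🟫⬜⬜⬛⬜❓❓❓❓❓
❓❓❓🟫🟦🟩🟩⬜🟩⬜❓❓❓❓❓
❓❓❓🟦🟫🟩🟫🟩🟩🟩❓❓❓❓❓
❓❓❓⬜🟩🟩🟫🟩🟩⬛❓❓❓❓❓
❓❓❓❓❓🟩🟫🟩🟩🟩❓❓❓❓❓
❓❓❓❓❓🟩🟩🔴🟩🟦❓❓❓❓❓
❓❓❓❓❓🟫⬛🟩🟦⬜❓❓❓❓❓
❓❓❓❓❓🟫⬛🟫⬜⬛❓❓❓❓❓
❓❓❓❓❓❓❓❓❓❓❓❓❓❓❓
❓❓❓❓❓❓❓❓❓❓❓❓❓❓❓
❓❓❓❓❓❓❓❓❓❓❓❓❓❓❓
❓❓❓❓❓❓❓❓❓❓❓❓❓❓❓
❓❓❓❓❓❓❓❓❓❓❓❓❓❓❓

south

❓❓❓⬜⬜🟫🟫⬛⬜🟫❓❓❓❓❓
❓❓❓🟫🟩🟫⬜⬜⬛⬜❓❓❓❓❓
❓❓❓🟫🟦🟩🟩⬜🟩⬜❓❓❓❓❓
❓❓❓🟦🟫🟩🟫🟩🟩🟩❓❓❓❓❓
❓❓❓⬜🟩🟩🟫🟩🟩⬛❓❓❓❓❓
❓❓❓❓❓🟩🟫🟩🟩🟩❓❓❓❓❓
❓❓❓❓❓🟩🟩⬜🟩🟦❓❓❓❓❓
❓❓❓❓❓🟫⬛🔴🟦⬜❓❓❓❓❓
❓❓❓❓❓🟫⬛🟫⬜⬛❓❓❓❓❓
❓❓❓❓❓🟦🟫⬛🟦⬜❓❓❓❓❓
❓❓❓❓❓❓❓❓❓❓❓❓❓❓❓
❓❓❓❓❓❓❓❓❓❓❓❓❓❓❓
❓❓❓❓❓❓❓❓❓❓❓❓❓❓❓
❓❓❓❓❓❓❓❓❓❓❓❓❓❓❓
❓❓❓❓❓❓❓❓❓❓❓❓❓❓❓

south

❓❓❓🟫🟩🟫⬜⬜⬛⬜❓❓❓❓❓
❓❓❓🟫🟦🟩🟩⬜🟩⬜❓❓❓❓❓
❓❓❓🟦🟫🟩🟫🟩🟩🟩❓❓❓❓❓
❓❓❓⬜🟩🟩🟫🟩🟩⬛❓❓❓❓❓
❓❓❓❓❓🟩🟫🟩🟩🟩❓❓❓❓❓
❓❓❓❓❓🟩🟩⬜🟩🟦❓❓❓❓❓
❓❓❓❓❓🟫⬛🟩🟦⬜❓❓❓❓❓
❓❓❓❓❓🟫⬛🔴⬜⬛❓❓❓❓❓
❓❓❓❓❓🟦🟫⬛🟦⬜❓❓❓❓❓
❓❓❓❓❓⬛🟩🟩🟩⬜❓❓❓❓❓
❓❓❓❓❓❓❓❓❓❓❓❓❓❓❓
❓❓❓❓❓❓❓❓❓❓❓❓❓❓❓
❓❓❓❓❓❓❓❓❓❓❓❓❓❓❓
❓❓❓❓❓❓❓❓❓❓❓❓❓❓❓
❓❓❓❓❓❓❓❓❓❓❓❓❓❓❓

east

❓❓🟫🟩🟫⬜⬜⬛⬜❓❓❓❓❓❓
❓❓🟫🟦🟩🟩⬜🟩⬜❓❓❓❓❓❓
❓❓🟦🟫🟩🟫🟩🟩🟩❓❓❓❓❓❓
❓❓⬜🟩🟩🟫🟩🟩⬛❓❓❓❓❓❓
❓❓❓❓🟩🟫🟩🟩🟩❓❓❓❓❓❓
❓❓❓❓🟩🟩⬜🟩🟦🟫❓❓❓❓❓
❓❓❓❓🟫⬛🟩🟦⬜🟫❓❓❓❓❓
❓❓❓❓🟫⬛🟫🔴⬛⬜❓❓❓❓❓
❓❓❓❓🟦🟫⬛🟦⬜⬜❓❓❓❓❓
❓❓❓❓⬛🟩🟩🟩⬜🟫❓❓❓❓❓
❓❓❓❓❓❓❓❓❓❓❓❓❓❓❓
❓❓❓❓❓❓❓❓❓❓❓❓❓❓❓
❓❓❓❓❓❓❓❓❓❓❓❓❓❓❓
❓❓❓❓❓❓❓❓❓❓❓❓❓❓❓
❓❓❓❓❓❓❓❓❓❓❓❓❓❓❓

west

❓❓❓🟫🟩🟫⬜⬜⬛⬜❓❓❓❓❓
❓❓❓🟫🟦🟩🟩⬜🟩⬜❓❓❓❓❓
❓❓❓🟦🟫🟩🟫🟩🟩🟩❓❓❓❓❓
❓❓❓⬜🟩🟩🟫🟩🟩⬛❓❓❓❓❓
❓❓❓❓❓🟩🟫🟩🟩🟩❓❓❓❓❓
❓❓❓❓❓🟩🟩⬜🟩🟦🟫❓❓❓❓
❓❓❓❓❓🟫⬛🟩🟦⬜🟫❓❓❓❓
❓❓❓❓❓🟫⬛🔴⬜⬛⬜❓❓❓❓
❓❓❓❓❓🟦🟫⬛🟦⬜⬜❓❓❓❓
❓❓❓❓❓⬛🟩🟩🟩⬜🟫❓❓❓❓
❓❓❓❓❓❓❓❓❓❓❓❓❓❓❓
❓❓❓❓❓❓❓❓❓❓❓❓❓❓❓
❓❓❓❓❓❓❓❓❓❓❓❓❓❓❓
❓❓❓❓❓❓❓❓❓❓❓❓❓❓❓
❓❓❓❓❓❓❓❓❓❓❓❓❓❓❓

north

❓❓❓⬜⬜🟫🟫⬛⬜🟫❓❓❓❓❓
❓❓❓🟫🟩🟫⬜⬜⬛⬜❓❓❓❓❓
❓❓❓🟫🟦🟩🟩⬜🟩⬜❓❓❓❓❓
❓❓❓🟦🟫🟩🟫🟩🟩🟩❓❓❓❓❓
❓❓❓⬜🟩🟩🟫🟩🟩⬛❓❓❓❓❓
❓❓❓❓❓🟩🟫🟩🟩🟩❓❓❓❓❓
❓❓❓❓❓🟩🟩⬜🟩🟦🟫❓❓❓❓
❓❓❓❓❓🟫⬛🔴🟦⬜🟫❓❓❓❓
❓❓❓❓❓🟫⬛🟫⬜⬛⬜❓❓❓❓
❓❓❓❓❓🟦🟫⬛🟦⬜⬜❓❓❓❓
❓❓❓❓❓⬛🟩🟩🟩⬜🟫❓❓❓❓
❓❓❓❓❓❓❓❓❓❓❓❓❓❓❓
❓❓❓❓❓❓❓❓❓❓❓❓❓❓❓
❓❓❓❓❓❓❓❓❓❓❓❓❓❓❓
❓❓❓❓❓❓❓❓❓❓❓❓❓❓❓

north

❓❓❓🟫🟫⬜🟩🟩❓❓❓❓❓❓❓
❓❓❓⬜⬜🟫🟫⬛⬜🟫❓❓❓❓❓
❓❓❓🟫🟩🟫⬜⬜⬛⬜❓❓❓❓❓
❓❓❓🟫🟦🟩🟩⬜🟩⬜❓❓❓❓❓
❓❓❓🟦🟫🟩🟫🟩🟩🟩❓❓❓❓❓
❓❓❓⬜🟩🟩🟫🟩🟩⬛❓❓❓❓❓
❓❓❓❓❓🟩🟫🟩🟩🟩❓❓❓❓❓
❓❓❓❓❓🟩🟩🔴🟩🟦🟫❓❓❓❓
❓❓❓❓❓🟫⬛🟩🟦⬜🟫❓❓❓❓
❓❓❓❓❓🟫⬛🟫⬜⬛⬜❓❓❓❓
❓❓❓❓❓🟦🟫⬛🟦⬜⬜❓❓❓❓
❓❓❓❓❓⬛🟩🟩🟩⬜🟫❓❓❓❓
❓❓❓❓❓❓❓❓❓❓❓❓❓❓❓
❓❓❓❓❓❓❓❓❓❓❓❓❓❓❓
❓❓❓❓❓❓❓❓❓❓❓❓❓❓❓

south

❓❓❓⬜⬜🟫🟫⬛⬜🟫❓❓❓❓❓
❓❓❓🟫🟩🟫⬜⬜⬛⬜❓❓❓❓❓
❓❓❓🟫🟦🟩🟩⬜🟩⬜❓❓❓❓❓
❓❓❓🟦🟫🟩🟫🟩🟩🟩❓❓❓❓❓
❓❓❓⬜🟩🟩🟫🟩🟩⬛❓❓❓❓❓
❓❓❓❓❓🟩🟫🟩🟩🟩❓❓❓❓❓
❓❓❓❓❓🟩🟩⬜🟩🟦🟫❓❓❓❓
❓❓❓❓❓🟫⬛🔴🟦⬜🟫❓❓❓❓
❓❓❓❓❓🟫⬛🟫⬜⬛⬜❓❓❓❓
❓❓❓❓❓🟦🟫⬛🟦⬜⬜❓❓❓❓
❓❓❓❓❓⬛🟩🟩🟩⬜🟫❓❓❓❓
❓❓❓❓❓❓❓❓❓❓❓❓❓❓❓
❓❓❓❓❓❓❓❓❓❓❓❓❓❓❓
❓❓❓❓❓❓❓❓❓❓❓❓❓❓❓
❓❓❓❓❓❓❓❓❓❓❓❓❓❓❓

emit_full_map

🟫🟫⬜🟩🟩❓❓❓
⬜⬜🟫🟫⬛⬜🟫❓
🟫🟩🟫⬜⬜⬛⬜❓
🟫🟦🟩🟩⬜🟩⬜❓
🟦🟫🟩🟫🟩🟩🟩❓
⬜🟩🟩🟫🟩🟩⬛❓
❓❓🟩🟫🟩🟩🟩❓
❓❓🟩🟩⬜🟩🟦🟫
❓❓🟫⬛🔴🟦⬜🟫
❓❓🟫⬛🟫⬜⬛⬜
❓❓🟦🟫⬛🟦⬜⬜
❓❓⬛🟩🟩🟩⬜🟫
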